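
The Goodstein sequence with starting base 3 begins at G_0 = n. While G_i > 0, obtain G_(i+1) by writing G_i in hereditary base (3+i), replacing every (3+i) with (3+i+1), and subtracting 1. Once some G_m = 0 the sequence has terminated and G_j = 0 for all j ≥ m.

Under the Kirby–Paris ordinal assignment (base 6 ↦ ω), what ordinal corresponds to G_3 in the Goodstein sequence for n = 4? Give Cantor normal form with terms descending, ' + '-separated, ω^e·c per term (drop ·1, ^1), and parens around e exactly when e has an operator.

4 —HB3→ 3 + 1 —bump→ 4 + 1 = 5 —(−1)→ 4
4 —HB4→ 4 —bump→ 5 = 5 —(−1)→ 4
4 —HB5→ 4 —bump→ 4 = 4 —(−1)→ 3
3 —HB6→ 3 —bump→ 3 = 3 —(−1)→ 2

3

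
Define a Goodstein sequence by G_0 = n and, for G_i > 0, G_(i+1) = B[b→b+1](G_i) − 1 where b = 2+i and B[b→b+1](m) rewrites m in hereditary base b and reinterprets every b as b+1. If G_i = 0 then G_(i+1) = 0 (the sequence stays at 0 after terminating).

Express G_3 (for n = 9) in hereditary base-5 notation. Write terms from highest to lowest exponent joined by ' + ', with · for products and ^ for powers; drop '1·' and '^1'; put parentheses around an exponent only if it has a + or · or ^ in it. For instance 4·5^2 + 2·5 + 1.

3·5^5 + 3·5^3 + 3·5^2 + 3·5 + 2

(0) 9|_2 = 2^(2 + 1) + 1 ↦ 3^(3 + 1) + 1|_3 = 82 ⇒ 81
(1) 81|_3 = 3^(3 + 1) ↦ 4^(4 + 1)|_4 = 1024 ⇒ 1023
(2) 1023|_4 = 3·4^4 + 3·4^3 + 3·4^2 + 3·4 + 3 ↦ 3·5^5 + 3·5^3 + 3·5^2 + 3·5 + 3|_5 = 9843 ⇒ 9842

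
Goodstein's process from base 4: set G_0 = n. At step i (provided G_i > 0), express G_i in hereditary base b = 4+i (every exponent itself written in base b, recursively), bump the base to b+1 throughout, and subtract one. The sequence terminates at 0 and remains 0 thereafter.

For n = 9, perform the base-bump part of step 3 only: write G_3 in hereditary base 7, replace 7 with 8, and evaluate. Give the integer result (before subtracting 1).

(0) 9|_4 = 2·4 + 1 ↦ 2·5 + 1|_5 = 11 ⇒ 10
(1) 10|_5 = 2·5 ↦ 2·6|_6 = 12 ⇒ 11
(2) 11|_6 = 6 + 5 ↦ 7 + 5|_7 = 12 ⇒ 11

12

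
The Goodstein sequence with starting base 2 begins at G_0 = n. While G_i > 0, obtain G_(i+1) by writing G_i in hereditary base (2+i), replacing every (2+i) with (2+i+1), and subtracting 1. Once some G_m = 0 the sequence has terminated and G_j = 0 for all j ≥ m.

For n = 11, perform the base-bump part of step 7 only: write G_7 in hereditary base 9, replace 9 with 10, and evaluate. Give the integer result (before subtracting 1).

(0) 11|_2 = 2^(2 + 1) + 2 + 1 ↦ 3^(3 + 1) + 3 + 1|_3 = 85 ⇒ 84
(1) 84|_3 = 3^(3 + 1) + 3 ↦ 4^(4 + 1) + 4|_4 = 1028 ⇒ 1027
(2) 1027|_4 = 4^(4 + 1) + 3 ↦ 5^(5 + 1) + 3|_5 = 15628 ⇒ 15627
(3) 15627|_5 = 5^(5 + 1) + 2 ↦ 6^(6 + 1) + 2|_6 = 279938 ⇒ 279937
(4) 279937|_6 = 6^(6 + 1) + 1 ↦ 7^(7 + 1) + 1|_7 = 5764802 ⇒ 5764801
(5) 5764801|_7 = 7^(7 + 1) ↦ 8^(8 + 1)|_8 = 134217728 ⇒ 134217727
(6) 134217727|_8 = 7·8^8 + 7·8^7 + 7·8^6 + 7·8^5 + 7·8^4 + 7·8^3 + 7·8^2 + 7·8 + 7 ↦ 7·9^9 + 7·9^7 + 7·9^6 + 7·9^5 + 7·9^4 + 7·9^3 + 7·9^2 + 7·9 + 7|_9 = 2749609303 ⇒ 2749609302

70077777776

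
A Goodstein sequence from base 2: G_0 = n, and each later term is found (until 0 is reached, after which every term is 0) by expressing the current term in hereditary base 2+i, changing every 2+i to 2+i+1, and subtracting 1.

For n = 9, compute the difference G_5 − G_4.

2331083

G_0 = 9. HB_2(9) = 2^(2 + 1) + 1. Bump = 82. G_1 = 81.
G_1 = 81. HB_3(81) = 3^(3 + 1). Bump = 1024. G_2 = 1023.
G_2 = 1023. HB_4(1023) = 3·4^4 + 3·4^3 + 3·4^2 + 3·4 + 3. Bump = 9843. G_3 = 9842.
G_3 = 9842. HB_5(9842) = 3·5^5 + 3·5^3 + 3·5^2 + 3·5 + 2. Bump = 140744. G_4 = 140743.
G_4 = 140743. HB_6(140743) = 3·6^6 + 3·6^3 + 3·6^2 + 3·6 + 1. Bump = 2471827. G_5 = 2471826.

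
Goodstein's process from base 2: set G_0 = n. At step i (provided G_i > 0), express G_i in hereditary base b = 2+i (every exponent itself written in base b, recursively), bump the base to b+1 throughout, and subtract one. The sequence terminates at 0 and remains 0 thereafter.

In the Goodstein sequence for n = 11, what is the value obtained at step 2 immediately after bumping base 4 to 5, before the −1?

i=0: 11 = 2^(2 + 1) + 2 + 1 (b=2); 2→3: 3^(3 + 1) + 3 + 1 = 85; 85−1 = 84
i=1: 84 = 3^(3 + 1) + 3 (b=3); 3→4: 4^(4 + 1) + 4 = 1028; 1028−1 = 1027

15628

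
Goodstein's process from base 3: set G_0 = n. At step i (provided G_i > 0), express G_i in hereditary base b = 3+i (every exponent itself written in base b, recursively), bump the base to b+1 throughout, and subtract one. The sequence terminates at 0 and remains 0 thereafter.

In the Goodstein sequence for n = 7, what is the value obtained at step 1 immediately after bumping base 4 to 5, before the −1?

10

base 3: 7 = 2·3 + 1; at 4: 2·4 + 1 = 9; next = 8
base 4: 8 = 2·4; at 5: 2·5 = 10; next = 9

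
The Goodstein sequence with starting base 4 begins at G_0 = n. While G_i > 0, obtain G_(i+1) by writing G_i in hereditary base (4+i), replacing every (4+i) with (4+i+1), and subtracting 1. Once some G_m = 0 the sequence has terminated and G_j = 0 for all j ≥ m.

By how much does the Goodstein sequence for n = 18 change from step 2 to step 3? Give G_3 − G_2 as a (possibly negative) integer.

step 0: 18 = 4^2 + 2; sub 5 for 4: 5^2 + 2; = 27; G_1 = 27−1 = 26
step 1: 26 = 5^2 + 1; sub 6 for 5: 6^2 + 1; = 37; G_2 = 37−1 = 36
step 2: 36 = 6^2; sub 7 for 6: 7^2; = 49; G_3 = 49−1 = 48

12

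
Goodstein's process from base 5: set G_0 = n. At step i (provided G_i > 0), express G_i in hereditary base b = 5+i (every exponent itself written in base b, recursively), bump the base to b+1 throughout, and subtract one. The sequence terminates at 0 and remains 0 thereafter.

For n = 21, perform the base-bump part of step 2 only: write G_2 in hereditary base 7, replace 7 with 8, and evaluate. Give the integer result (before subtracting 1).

30

G_0 = 21. HB_5(21) = 4·5 + 1. Bump = 25. G_1 = 24.
G_1 = 24. HB_6(24) = 4·6. Bump = 28. G_2 = 27.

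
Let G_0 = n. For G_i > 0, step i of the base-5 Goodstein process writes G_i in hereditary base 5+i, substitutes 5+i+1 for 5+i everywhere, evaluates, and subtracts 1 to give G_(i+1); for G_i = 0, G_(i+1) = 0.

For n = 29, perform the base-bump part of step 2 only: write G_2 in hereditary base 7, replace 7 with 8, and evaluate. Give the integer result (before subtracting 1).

66

[0] 29 ≡ 5^2 + 4 (base 5). Lift 6: 40. −1: 39.
[1] 39 ≡ 6^2 + 3 (base 6). Lift 7: 52. −1: 51.
[2] 51 ≡ 7^2 + 2 (base 7). Lift 8: 66. −1: 65.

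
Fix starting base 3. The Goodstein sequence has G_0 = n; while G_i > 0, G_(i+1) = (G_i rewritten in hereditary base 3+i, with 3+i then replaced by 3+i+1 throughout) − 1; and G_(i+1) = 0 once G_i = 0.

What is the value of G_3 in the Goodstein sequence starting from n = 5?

5

(0) 5|_3 = 3 + 2 ↦ 4 + 2|_4 = 6 ⇒ 5
(1) 5|_4 = 4 + 1 ↦ 5 + 1|_5 = 6 ⇒ 5
(2) 5|_5 = 5 ↦ 6|_6 = 6 ⇒ 5
(3) 5|_6 = 5 ↦ 5|_7 = 5 ⇒ 4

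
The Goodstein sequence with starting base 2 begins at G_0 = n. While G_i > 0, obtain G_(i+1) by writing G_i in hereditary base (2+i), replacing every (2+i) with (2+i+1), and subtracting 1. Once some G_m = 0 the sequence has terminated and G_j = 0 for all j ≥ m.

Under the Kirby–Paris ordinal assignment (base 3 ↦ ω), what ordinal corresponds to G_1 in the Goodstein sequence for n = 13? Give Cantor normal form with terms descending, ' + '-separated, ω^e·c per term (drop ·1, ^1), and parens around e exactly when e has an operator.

ω^(ω + 1) + ω^ω

G_0=13  [base 2] 2^(2 + 1) + 2^2 + 1  →[2↦3]→  3^(3 + 1) + 3^3 + 1 = 109  −1 ⇒ G_1=108
G_1=108  [base 3] 3^(3 + 1) + 3^3  →[3↦4]→  4^(4 + 1) + 4^4 = 1280  −1 ⇒ G_2=1279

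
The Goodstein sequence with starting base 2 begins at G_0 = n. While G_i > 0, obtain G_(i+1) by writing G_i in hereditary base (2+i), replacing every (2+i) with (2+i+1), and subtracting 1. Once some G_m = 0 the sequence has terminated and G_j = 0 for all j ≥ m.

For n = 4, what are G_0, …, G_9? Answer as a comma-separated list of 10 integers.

(0) 4|_2 = 2^2 ↦ 3^3|_3 = 27 ⇒ 26
(1) 26|_3 = 2·3^2 + 2·3 + 2 ↦ 2·4^2 + 2·4 + 2|_4 = 42 ⇒ 41
(2) 41|_4 = 2·4^2 + 2·4 + 1 ↦ 2·5^2 + 2·5 + 1|_5 = 61 ⇒ 60
(3) 60|_5 = 2·5^2 + 2·5 ↦ 2·6^2 + 2·6|_6 = 84 ⇒ 83
(4) 83|_6 = 2·6^2 + 6 + 5 ↦ 2·7^2 + 7 + 5|_7 = 110 ⇒ 109
(5) 109|_7 = 2·7^2 + 7 + 4 ↦ 2·8^2 + 8 + 4|_8 = 140 ⇒ 139
(6) 139|_8 = 2·8^2 + 8 + 3 ↦ 2·9^2 + 9 + 3|_9 = 174 ⇒ 173
(7) 173|_9 = 2·9^2 + 9 + 2 ↦ 2·10^2 + 10 + 2|_10 = 212 ⇒ 211
(8) 211|_10 = 2·10^2 + 10 + 1 ↦ 2·11^2 + 11 + 1|_11 = 254 ⇒ 253

4, 26, 41, 60, 83, 109, 139, 173, 211, 253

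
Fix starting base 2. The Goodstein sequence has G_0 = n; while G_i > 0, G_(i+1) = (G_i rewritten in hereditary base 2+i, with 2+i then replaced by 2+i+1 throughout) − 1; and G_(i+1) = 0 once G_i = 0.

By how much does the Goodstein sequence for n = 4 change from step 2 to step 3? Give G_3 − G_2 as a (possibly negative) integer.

19

[0] 4 ≡ 2^2 (base 2). Lift 3: 27. −1: 26.
[1] 26 ≡ 2·3^2 + 2·3 + 2 (base 3). Lift 4: 42. −1: 41.
[2] 41 ≡ 2·4^2 + 2·4 + 1 (base 4). Lift 5: 61. −1: 60.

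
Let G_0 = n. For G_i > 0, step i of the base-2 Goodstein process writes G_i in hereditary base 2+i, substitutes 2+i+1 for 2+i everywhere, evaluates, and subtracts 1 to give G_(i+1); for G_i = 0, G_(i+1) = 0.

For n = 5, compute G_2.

G_0 = 5. HB_2(5) = 2^2 + 1. Bump = 28. G_1 = 27.
G_1 = 27. HB_3(27) = 3^3. Bump = 256. G_2 = 255.
G_2 = 255. HB_4(255) = 3·4^3 + 3·4^2 + 3·4 + 3. Bump = 468. G_3 = 467.

255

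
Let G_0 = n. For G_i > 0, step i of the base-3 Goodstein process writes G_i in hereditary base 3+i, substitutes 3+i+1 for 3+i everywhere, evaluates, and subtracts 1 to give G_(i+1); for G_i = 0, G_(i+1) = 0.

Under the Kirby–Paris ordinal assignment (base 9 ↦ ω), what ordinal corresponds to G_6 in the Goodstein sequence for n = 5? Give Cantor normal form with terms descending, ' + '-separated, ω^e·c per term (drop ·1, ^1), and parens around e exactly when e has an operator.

G_0 = 5. HB_3(5) = 3 + 2. Bump = 6. G_1 = 5.
G_1 = 5. HB_4(5) = 4 + 1. Bump = 6. G_2 = 5.
G_2 = 5. HB_5(5) = 5. Bump = 6. G_3 = 5.
G_3 = 5. HB_6(5) = 5. Bump = 5. G_4 = 4.
G_4 = 4. HB_7(4) = 4. Bump = 4. G_5 = 3.
G_5 = 3. HB_8(3) = 3. Bump = 3. G_6 = 2.
G_6 = 2. HB_9(2) = 2. Bump = 2. G_7 = 1.

2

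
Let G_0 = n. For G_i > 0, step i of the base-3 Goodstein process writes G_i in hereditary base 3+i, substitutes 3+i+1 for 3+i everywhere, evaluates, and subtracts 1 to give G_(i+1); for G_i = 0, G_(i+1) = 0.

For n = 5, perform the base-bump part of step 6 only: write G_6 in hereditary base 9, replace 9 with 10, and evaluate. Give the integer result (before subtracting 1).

2

(0) 5|_3 = 3 + 2 ↦ 4 + 2|_4 = 6 ⇒ 5
(1) 5|_4 = 4 + 1 ↦ 5 + 1|_5 = 6 ⇒ 5
(2) 5|_5 = 5 ↦ 6|_6 = 6 ⇒ 5
(3) 5|_6 = 5 ↦ 5|_7 = 5 ⇒ 4
(4) 4|_7 = 4 ↦ 4|_8 = 4 ⇒ 3
(5) 3|_8 = 3 ↦ 3|_9 = 3 ⇒ 2
(6) 2|_9 = 2 ↦ 2|_10 = 2 ⇒ 1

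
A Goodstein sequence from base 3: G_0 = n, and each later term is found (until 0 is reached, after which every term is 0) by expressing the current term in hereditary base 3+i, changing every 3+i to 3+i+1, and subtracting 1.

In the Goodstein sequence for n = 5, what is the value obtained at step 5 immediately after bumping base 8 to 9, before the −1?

3

G_0 = 5. HB_3(5) = 3 + 2. Bump = 6. G_1 = 5.
G_1 = 5. HB_4(5) = 4 + 1. Bump = 6. G_2 = 5.
G_2 = 5. HB_5(5) = 5. Bump = 6. G_3 = 5.
G_3 = 5. HB_6(5) = 5. Bump = 5. G_4 = 4.
G_4 = 4. HB_7(4) = 4. Bump = 4. G_5 = 3.
G_5 = 3. HB_8(3) = 3. Bump = 3. G_6 = 2.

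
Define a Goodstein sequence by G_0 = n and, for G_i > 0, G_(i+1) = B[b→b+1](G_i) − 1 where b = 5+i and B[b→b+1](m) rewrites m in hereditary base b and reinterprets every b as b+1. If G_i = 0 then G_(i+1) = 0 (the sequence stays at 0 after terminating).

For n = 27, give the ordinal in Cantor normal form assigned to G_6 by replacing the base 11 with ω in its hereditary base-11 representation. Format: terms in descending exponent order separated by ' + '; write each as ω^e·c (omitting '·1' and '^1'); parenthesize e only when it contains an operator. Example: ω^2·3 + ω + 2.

step 0: 27 = 5^2 + 2; sub 6 for 5: 6^2 + 2; = 38; G_1 = 38−1 = 37
step 1: 37 = 6^2 + 1; sub 7 for 6: 7^2 + 1; = 50; G_2 = 50−1 = 49
step 2: 49 = 7^2; sub 8 for 7: 8^2; = 64; G_3 = 64−1 = 63
step 3: 63 = 7·8 + 7; sub 9 for 8: 7·9 + 7; = 70; G_4 = 70−1 = 69
step 4: 69 = 7·9 + 6; sub 10 for 9: 7·10 + 6; = 76; G_5 = 76−1 = 75
step 5: 75 = 7·10 + 5; sub 11 for 10: 7·11 + 5; = 82; G_6 = 82−1 = 81

ω·7 + 4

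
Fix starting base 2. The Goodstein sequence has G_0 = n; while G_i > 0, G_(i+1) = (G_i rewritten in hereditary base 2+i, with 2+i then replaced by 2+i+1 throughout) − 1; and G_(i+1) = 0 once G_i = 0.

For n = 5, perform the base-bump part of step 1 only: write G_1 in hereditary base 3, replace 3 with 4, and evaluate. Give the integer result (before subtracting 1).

step 0: 5 = 2^2 + 1; sub 3 for 2: 3^3 + 1; = 28; G_1 = 28−1 = 27
step 1: 27 = 3^3; sub 4 for 3: 4^4; = 256; G_2 = 256−1 = 255

256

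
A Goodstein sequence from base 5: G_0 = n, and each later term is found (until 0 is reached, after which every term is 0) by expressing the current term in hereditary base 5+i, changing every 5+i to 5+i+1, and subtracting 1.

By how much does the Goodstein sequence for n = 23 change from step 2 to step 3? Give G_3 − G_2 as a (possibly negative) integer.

step 0: 23 = 4·5 + 3; sub 6 for 5: 4·6 + 3; = 27; G_1 = 27−1 = 26
step 1: 26 = 4·6 + 2; sub 7 for 6: 4·7 + 2; = 30; G_2 = 30−1 = 29
step 2: 29 = 4·7 + 1; sub 8 for 7: 4·8 + 1; = 33; G_3 = 33−1 = 32

3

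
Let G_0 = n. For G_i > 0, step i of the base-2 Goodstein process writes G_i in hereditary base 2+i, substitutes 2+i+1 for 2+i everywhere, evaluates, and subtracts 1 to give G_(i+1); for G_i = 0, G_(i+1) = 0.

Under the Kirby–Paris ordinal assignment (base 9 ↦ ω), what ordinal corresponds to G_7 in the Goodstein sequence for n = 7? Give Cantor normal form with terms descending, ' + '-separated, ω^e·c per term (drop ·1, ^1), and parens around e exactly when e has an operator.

ω^7·7 + ω^6·7 + ω^5·7 + ω^4·7 + ω^3·7 + ω^2·7 + ω·7 + 6

G_0=7  [base 2] 2^2 + 2 + 1  →[2↦3]→  3^3 + 3 + 1 = 31  −1 ⇒ G_1=30
G_1=30  [base 3] 3^3 + 3  →[3↦4]→  4^4 + 4 = 260  −1 ⇒ G_2=259
G_2=259  [base 4] 4^4 + 3  →[4↦5]→  5^5 + 3 = 3128  −1 ⇒ G_3=3127
G_3=3127  [base 5] 5^5 + 2  →[5↦6]→  6^6 + 2 = 46658  −1 ⇒ G_4=46657
G_4=46657  [base 6] 6^6 + 1  →[6↦7]→  7^7 + 1 = 823544  −1 ⇒ G_5=823543
G_5=823543  [base 7] 7^7  →[7↦8]→  8^8 = 16777216  −1 ⇒ G_6=16777215
G_6=16777215  [base 8] 7·8^7 + 7·8^6 + 7·8^5 + 7·8^4 + 7·8^3 + 7·8^2 + 7·8 + 7  →[8↦9]→  7·9^7 + 7·9^6 + 7·9^5 + 7·9^4 + 7·9^3 + 7·9^2 + 7·9 + 7 = 37665880  −1 ⇒ G_7=37665879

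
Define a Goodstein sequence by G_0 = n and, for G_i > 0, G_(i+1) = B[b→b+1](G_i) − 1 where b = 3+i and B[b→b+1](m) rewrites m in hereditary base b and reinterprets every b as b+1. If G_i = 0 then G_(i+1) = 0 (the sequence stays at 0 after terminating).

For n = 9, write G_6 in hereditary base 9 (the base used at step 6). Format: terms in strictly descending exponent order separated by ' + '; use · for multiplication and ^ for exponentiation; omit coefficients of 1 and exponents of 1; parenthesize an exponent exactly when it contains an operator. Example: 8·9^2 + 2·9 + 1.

2·9 + 6

(0) 9|_3 = 3^2 ↦ 4^2|_4 = 16 ⇒ 15
(1) 15|_4 = 3·4 + 3 ↦ 3·5 + 3|_5 = 18 ⇒ 17
(2) 17|_5 = 3·5 + 2 ↦ 3·6 + 2|_6 = 20 ⇒ 19
(3) 19|_6 = 3·6 + 1 ↦ 3·7 + 1|_7 = 22 ⇒ 21
(4) 21|_7 = 3·7 ↦ 3·8|_8 = 24 ⇒ 23
(5) 23|_8 = 2·8 + 7 ↦ 2·9 + 7|_9 = 25 ⇒ 24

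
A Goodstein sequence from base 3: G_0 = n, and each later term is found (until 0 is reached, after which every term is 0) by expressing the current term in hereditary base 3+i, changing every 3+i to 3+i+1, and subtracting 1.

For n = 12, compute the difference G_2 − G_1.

8

[0] 12 ≡ 3^2 + 3 (base 3). Lift 4: 20. −1: 19.
[1] 19 ≡ 4^2 + 3 (base 4). Lift 5: 28. −1: 27.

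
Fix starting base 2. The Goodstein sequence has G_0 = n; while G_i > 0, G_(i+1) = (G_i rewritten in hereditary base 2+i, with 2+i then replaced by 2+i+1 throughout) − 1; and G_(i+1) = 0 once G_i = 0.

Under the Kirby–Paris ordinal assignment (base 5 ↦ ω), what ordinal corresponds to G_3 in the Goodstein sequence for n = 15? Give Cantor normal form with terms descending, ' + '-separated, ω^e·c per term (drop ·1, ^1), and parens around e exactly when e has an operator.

(0) 15|_2 = 2^(2 + 1) + 2^2 + 2 + 1 ↦ 3^(3 + 1) + 3^3 + 3 + 1|_3 = 112 ⇒ 111
(1) 111|_3 = 3^(3 + 1) + 3^3 + 3 ↦ 4^(4 + 1) + 4^4 + 4|_4 = 1284 ⇒ 1283
(2) 1283|_4 = 4^(4 + 1) + 4^4 + 3 ↦ 5^(5 + 1) + 5^5 + 3|_5 = 18753 ⇒ 18752
(3) 18752|_5 = 5^(5 + 1) + 5^5 + 2 ↦ 6^(6 + 1) + 6^6 + 2|_6 = 326594 ⇒ 326593

ω^(ω + 1) + ω^ω + 2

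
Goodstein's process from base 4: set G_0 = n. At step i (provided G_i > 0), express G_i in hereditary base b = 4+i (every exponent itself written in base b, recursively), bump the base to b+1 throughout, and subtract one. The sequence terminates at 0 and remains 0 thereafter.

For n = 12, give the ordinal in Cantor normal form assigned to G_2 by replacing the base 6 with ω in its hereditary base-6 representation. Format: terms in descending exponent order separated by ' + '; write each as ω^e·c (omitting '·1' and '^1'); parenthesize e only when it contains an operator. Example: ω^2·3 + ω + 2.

(0) 12|_4 = 3·4 ↦ 3·5|_5 = 15 ⇒ 14
(1) 14|_5 = 2·5 + 4 ↦ 2·6 + 4|_6 = 16 ⇒ 15
(2) 15|_6 = 2·6 + 3 ↦ 2·7 + 3|_7 = 17 ⇒ 16

ω·2 + 3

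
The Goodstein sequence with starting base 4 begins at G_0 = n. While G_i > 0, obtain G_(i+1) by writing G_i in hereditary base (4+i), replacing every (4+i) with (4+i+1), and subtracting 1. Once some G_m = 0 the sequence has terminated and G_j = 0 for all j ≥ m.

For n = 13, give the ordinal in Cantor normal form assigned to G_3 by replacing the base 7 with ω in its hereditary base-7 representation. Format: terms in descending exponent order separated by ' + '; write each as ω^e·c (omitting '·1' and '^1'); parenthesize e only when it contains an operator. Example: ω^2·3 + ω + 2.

ω·2 + 4

[0] 13 ≡ 3·4 + 1 (base 4). Lift 5: 16. −1: 15.
[1] 15 ≡ 3·5 (base 5). Lift 6: 18. −1: 17.
[2] 17 ≡ 2·6 + 5 (base 6). Lift 7: 19. −1: 18.
[3] 18 ≡ 2·7 + 4 (base 7). Lift 8: 20. −1: 19.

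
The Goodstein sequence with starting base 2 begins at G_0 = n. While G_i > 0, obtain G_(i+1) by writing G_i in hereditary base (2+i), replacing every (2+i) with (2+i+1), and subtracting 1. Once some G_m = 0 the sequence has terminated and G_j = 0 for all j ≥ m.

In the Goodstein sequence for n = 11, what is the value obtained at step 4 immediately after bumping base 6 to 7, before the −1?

5764802

base 2: 11 = 2^(2 + 1) + 2 + 1; at 3: 3^(3 + 1) + 3 + 1 = 85; next = 84
base 3: 84 = 3^(3 + 1) + 3; at 4: 4^(4 + 1) + 4 = 1028; next = 1027
base 4: 1027 = 4^(4 + 1) + 3; at 5: 5^(5 + 1) + 3 = 15628; next = 15627
base 5: 15627 = 5^(5 + 1) + 2; at 6: 6^(6 + 1) + 2 = 279938; next = 279937
base 6: 279937 = 6^(6 + 1) + 1; at 7: 7^(7 + 1) + 1 = 5764802; next = 5764801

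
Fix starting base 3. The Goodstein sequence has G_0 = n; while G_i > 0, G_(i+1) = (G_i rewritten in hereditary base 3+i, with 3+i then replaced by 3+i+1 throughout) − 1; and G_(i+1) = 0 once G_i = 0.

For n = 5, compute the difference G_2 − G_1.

0

[0] 5 ≡ 3 + 2 (base 3). Lift 4: 6. −1: 5.
[1] 5 ≡ 4 + 1 (base 4). Lift 5: 6. −1: 5.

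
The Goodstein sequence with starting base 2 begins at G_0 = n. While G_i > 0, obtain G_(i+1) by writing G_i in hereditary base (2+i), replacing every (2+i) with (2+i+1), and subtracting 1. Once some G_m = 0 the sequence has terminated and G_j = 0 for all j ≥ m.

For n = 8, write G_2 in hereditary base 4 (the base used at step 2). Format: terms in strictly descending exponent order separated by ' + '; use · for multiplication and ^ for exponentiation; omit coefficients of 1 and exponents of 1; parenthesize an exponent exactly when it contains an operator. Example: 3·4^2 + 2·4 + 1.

2·4^4 + 2·4^2 + 2·4 + 1

i=0: 8 = 2^(2 + 1) (b=2); 2→3: 3^(3 + 1) = 81; 81−1 = 80
i=1: 80 = 2·3^3 + 2·3^2 + 2·3 + 2 (b=3); 3→4: 2·4^4 + 2·4^2 + 2·4 + 2 = 554; 554−1 = 553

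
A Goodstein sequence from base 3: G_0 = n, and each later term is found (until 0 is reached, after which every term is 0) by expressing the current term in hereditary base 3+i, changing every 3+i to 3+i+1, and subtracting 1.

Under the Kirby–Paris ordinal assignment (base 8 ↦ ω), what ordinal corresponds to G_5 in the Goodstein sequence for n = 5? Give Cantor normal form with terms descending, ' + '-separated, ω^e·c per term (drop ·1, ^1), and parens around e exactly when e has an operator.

base 3: 5 = 3 + 2; at 4: 4 + 2 = 6; next = 5
base 4: 5 = 4 + 1; at 5: 5 + 1 = 6; next = 5
base 5: 5 = 5; at 6: 6 = 6; next = 5
base 6: 5 = 5; at 7: 5 = 5; next = 4
base 7: 4 = 4; at 8: 4 = 4; next = 3
base 8: 3 = 3; at 9: 3 = 3; next = 2

3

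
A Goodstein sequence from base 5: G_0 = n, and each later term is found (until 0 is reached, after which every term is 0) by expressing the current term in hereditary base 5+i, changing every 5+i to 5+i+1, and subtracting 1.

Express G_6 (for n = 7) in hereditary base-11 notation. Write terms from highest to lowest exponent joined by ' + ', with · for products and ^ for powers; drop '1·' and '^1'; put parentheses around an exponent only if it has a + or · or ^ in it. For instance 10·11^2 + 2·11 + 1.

4

i=0: 7 = 5 + 2 (b=5); 5→6: 6 + 2 = 8; 8−1 = 7
i=1: 7 = 6 + 1 (b=6); 6→7: 7 + 1 = 8; 8−1 = 7
i=2: 7 = 7 (b=7); 7→8: 8 = 8; 8−1 = 7
i=3: 7 = 7 (b=8); 8→9: 7 = 7; 7−1 = 6
i=4: 6 = 6 (b=9); 9→10: 6 = 6; 6−1 = 5
i=5: 5 = 5 (b=10); 10→11: 5 = 5; 5−1 = 4
i=6: 4 = 4 (b=11); 11→12: 4 = 4; 4−1 = 3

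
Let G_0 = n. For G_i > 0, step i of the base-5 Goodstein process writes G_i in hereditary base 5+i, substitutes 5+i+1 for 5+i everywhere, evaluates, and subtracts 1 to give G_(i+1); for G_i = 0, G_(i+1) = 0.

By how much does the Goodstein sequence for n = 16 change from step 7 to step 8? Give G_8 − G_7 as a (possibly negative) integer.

1

i=0: 16 = 3·5 + 1 (b=5); 5→6: 3·6 + 1 = 19; 19−1 = 18
i=1: 18 = 3·6 (b=6); 6→7: 3·7 = 21; 21−1 = 20
i=2: 20 = 2·7 + 6 (b=7); 7→8: 2·8 + 6 = 22; 22−1 = 21
i=3: 21 = 2·8 + 5 (b=8); 8→9: 2·9 + 5 = 23; 23−1 = 22
i=4: 22 = 2·9 + 4 (b=9); 9→10: 2·10 + 4 = 24; 24−1 = 23
i=5: 23 = 2·10 + 3 (b=10); 10→11: 2·11 + 3 = 25; 25−1 = 24
i=6: 24 = 2·11 + 2 (b=11); 11→12: 2·12 + 2 = 26; 26−1 = 25
i=7: 25 = 2·12 + 1 (b=12); 12→13: 2·13 + 1 = 27; 27−1 = 26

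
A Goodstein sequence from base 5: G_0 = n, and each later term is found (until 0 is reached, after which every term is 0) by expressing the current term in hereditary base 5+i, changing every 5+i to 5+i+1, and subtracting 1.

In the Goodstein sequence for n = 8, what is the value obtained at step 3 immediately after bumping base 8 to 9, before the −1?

G_0=8  [base 5] 5 + 3  →[5↦6]→  6 + 3 = 9  −1 ⇒ G_1=8
G_1=8  [base 6] 6 + 2  →[6↦7]→  7 + 2 = 9  −1 ⇒ G_2=8
G_2=8  [base 7] 7 + 1  →[7↦8]→  8 + 1 = 9  −1 ⇒ G_3=8
G_3=8  [base 8] 8  →[8↦9]→  9 = 9  −1 ⇒ G_4=8

9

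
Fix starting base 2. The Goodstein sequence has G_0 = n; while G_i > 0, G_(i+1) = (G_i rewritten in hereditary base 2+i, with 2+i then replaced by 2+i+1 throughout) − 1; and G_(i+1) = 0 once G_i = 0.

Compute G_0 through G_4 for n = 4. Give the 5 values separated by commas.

(0) 4|_2 = 2^2 ↦ 3^3|_3 = 27 ⇒ 26
(1) 26|_3 = 2·3^2 + 2·3 + 2 ↦ 2·4^2 + 2·4 + 2|_4 = 42 ⇒ 41
(2) 41|_4 = 2·4^2 + 2·4 + 1 ↦ 2·5^2 + 2·5 + 1|_5 = 61 ⇒ 60
(3) 60|_5 = 2·5^2 + 2·5 ↦ 2·6^2 + 2·6|_6 = 84 ⇒ 83

4, 26, 41, 60, 83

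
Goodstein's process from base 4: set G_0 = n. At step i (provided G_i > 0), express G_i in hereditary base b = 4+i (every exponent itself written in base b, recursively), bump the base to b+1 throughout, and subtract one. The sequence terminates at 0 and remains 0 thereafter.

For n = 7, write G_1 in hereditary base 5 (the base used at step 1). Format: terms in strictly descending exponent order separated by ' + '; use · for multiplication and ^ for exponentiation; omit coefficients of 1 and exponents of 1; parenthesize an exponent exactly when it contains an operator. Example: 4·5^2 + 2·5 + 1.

[0] 7 ≡ 4 + 3 (base 4). Lift 5: 8. −1: 7.
[1] 7 ≡ 5 + 2 (base 5). Lift 6: 8. −1: 7.

5 + 2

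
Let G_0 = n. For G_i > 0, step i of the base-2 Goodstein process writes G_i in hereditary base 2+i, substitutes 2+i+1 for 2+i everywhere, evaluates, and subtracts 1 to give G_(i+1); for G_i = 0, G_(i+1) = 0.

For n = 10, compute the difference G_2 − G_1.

base 2: 10 = 2^(2 + 1) + 2; at 3: 3^(3 + 1) + 3 = 84; next = 83
base 3: 83 = 3^(3 + 1) + 2; at 4: 4^(4 + 1) + 2 = 1026; next = 1025

942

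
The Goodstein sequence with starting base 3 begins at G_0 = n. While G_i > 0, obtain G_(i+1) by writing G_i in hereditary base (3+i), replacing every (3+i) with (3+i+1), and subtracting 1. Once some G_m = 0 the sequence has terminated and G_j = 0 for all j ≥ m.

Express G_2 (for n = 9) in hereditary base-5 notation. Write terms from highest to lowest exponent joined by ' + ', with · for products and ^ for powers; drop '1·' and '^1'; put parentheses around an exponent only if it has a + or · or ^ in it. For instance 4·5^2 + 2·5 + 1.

3·5 + 2

G_0=9  [base 3] 3^2  →[3↦4]→  4^2 = 16  −1 ⇒ G_1=15
G_1=15  [base 4] 3·4 + 3  →[4↦5]→  3·5 + 3 = 18  −1 ⇒ G_2=17
G_2=17  [base 5] 3·5 + 2  →[5↦6]→  3·6 + 2 = 20  −1 ⇒ G_3=19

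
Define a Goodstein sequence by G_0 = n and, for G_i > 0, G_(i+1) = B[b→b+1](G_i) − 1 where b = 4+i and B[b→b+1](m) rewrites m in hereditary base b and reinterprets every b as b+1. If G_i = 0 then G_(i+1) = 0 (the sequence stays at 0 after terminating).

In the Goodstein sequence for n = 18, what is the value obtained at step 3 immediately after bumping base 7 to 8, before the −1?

G_0 = 18. HB_4(18) = 4^2 + 2. Bump = 27. G_1 = 26.
G_1 = 26. HB_5(26) = 5^2 + 1. Bump = 37. G_2 = 36.
G_2 = 36. HB_6(36) = 6^2. Bump = 49. G_3 = 48.
G_3 = 48. HB_7(48) = 6·7 + 6. Bump = 54. G_4 = 53.

54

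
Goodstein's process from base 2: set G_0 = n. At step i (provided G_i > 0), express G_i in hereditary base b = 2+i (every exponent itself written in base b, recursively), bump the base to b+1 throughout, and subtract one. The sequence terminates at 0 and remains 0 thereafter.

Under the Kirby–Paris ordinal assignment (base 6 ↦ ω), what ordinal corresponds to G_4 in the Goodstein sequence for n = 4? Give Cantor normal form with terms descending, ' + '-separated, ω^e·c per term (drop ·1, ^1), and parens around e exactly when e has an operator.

step 0: 4 = 2^2; sub 3 for 2: 3^3; = 27; G_1 = 27−1 = 26
step 1: 26 = 2·3^2 + 2·3 + 2; sub 4 for 3: 2·4^2 + 2·4 + 2; = 42; G_2 = 42−1 = 41
step 2: 41 = 2·4^2 + 2·4 + 1; sub 5 for 4: 2·5^2 + 2·5 + 1; = 61; G_3 = 61−1 = 60
step 3: 60 = 2·5^2 + 2·5; sub 6 for 5: 2·6^2 + 2·6; = 84; G_4 = 84−1 = 83
step 4: 83 = 2·6^2 + 6 + 5; sub 7 for 6: 2·7^2 + 7 + 5; = 110; G_5 = 110−1 = 109

ω^2·2 + ω + 5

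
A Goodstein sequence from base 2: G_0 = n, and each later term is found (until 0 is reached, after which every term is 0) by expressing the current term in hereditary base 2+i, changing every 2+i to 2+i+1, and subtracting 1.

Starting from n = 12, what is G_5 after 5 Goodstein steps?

5764910

[0] 12 ≡ 2^(2 + 1) + 2^2 (base 2). Lift 3: 108. −1: 107.
[1] 107 ≡ 3^(3 + 1) + 2·3^2 + 2·3 + 2 (base 3). Lift 4: 1066. −1: 1065.
[2] 1065 ≡ 4^(4 + 1) + 2·4^2 + 2·4 + 1 (base 4). Lift 5: 15686. −1: 15685.
[3] 15685 ≡ 5^(5 + 1) + 2·5^2 + 2·5 (base 5). Lift 6: 280020. −1: 280019.
[4] 280019 ≡ 6^(6 + 1) + 2·6^2 + 6 + 5 (base 6). Lift 7: 5764911. −1: 5764910.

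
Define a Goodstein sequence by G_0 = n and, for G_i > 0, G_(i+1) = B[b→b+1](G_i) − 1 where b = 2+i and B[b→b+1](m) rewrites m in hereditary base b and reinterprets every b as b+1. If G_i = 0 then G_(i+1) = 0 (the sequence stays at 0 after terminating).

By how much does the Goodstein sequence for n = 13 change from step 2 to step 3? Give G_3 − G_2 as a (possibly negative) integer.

base 2: 13 = 2^(2 + 1) + 2^2 + 1; at 3: 3^(3 + 1) + 3^3 + 1 = 109; next = 108
base 3: 108 = 3^(3 + 1) + 3^3; at 4: 4^(4 + 1) + 4^4 = 1280; next = 1279
base 4: 1279 = 4^(4 + 1) + 3·4^3 + 3·4^2 + 3·4 + 3; at 5: 5^(5 + 1) + 3·5^3 + 3·5^2 + 3·5 + 3 = 16093; next = 16092

14813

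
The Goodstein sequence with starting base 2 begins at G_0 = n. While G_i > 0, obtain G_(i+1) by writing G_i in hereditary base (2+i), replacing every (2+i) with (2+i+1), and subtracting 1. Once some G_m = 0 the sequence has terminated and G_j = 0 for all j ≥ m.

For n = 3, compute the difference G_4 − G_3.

G_0=3  [base 2] 2 + 1  →[2↦3]→  3 + 1 = 4  −1 ⇒ G_1=3
G_1=3  [base 3] 3  →[3↦4]→  4 = 4  −1 ⇒ G_2=3
G_2=3  [base 4] 3  →[4↦5]→  3 = 3  −1 ⇒ G_3=2
G_3=2  [base 5] 2  →[5↦6]→  2 = 2  −1 ⇒ G_4=1

-1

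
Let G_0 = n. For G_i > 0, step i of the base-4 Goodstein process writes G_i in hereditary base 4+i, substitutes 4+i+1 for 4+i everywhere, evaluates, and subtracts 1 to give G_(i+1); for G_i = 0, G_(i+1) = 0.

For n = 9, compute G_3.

11

[0] 9 ≡ 2·4 + 1 (base 4). Lift 5: 11. −1: 10.
[1] 10 ≡ 2·5 (base 5). Lift 6: 12. −1: 11.
[2] 11 ≡ 6 + 5 (base 6). Lift 7: 12. −1: 11.
[3] 11 ≡ 7 + 4 (base 7). Lift 8: 12. −1: 11.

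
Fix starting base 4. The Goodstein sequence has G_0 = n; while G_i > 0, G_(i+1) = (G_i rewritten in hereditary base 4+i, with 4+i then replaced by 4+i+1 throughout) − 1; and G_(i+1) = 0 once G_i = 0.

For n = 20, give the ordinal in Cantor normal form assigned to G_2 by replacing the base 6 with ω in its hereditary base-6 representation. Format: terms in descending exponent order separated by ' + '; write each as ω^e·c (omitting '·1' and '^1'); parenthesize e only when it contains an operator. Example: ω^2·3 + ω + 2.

ω^2 + 3

(0) 20|_4 = 4^2 + 4 ↦ 5^2 + 5|_5 = 30 ⇒ 29
(1) 29|_5 = 5^2 + 4 ↦ 6^2 + 4|_6 = 40 ⇒ 39
(2) 39|_6 = 6^2 + 3 ↦ 7^2 + 3|_7 = 52 ⇒ 51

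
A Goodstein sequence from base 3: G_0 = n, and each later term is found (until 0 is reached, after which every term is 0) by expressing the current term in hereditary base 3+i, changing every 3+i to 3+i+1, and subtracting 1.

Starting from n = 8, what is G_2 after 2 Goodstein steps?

step 0: 8 = 2·3 + 2; sub 4 for 3: 2·4 + 2; = 10; G_1 = 10−1 = 9
step 1: 9 = 2·4 + 1; sub 5 for 4: 2·5 + 1; = 11; G_2 = 11−1 = 10

10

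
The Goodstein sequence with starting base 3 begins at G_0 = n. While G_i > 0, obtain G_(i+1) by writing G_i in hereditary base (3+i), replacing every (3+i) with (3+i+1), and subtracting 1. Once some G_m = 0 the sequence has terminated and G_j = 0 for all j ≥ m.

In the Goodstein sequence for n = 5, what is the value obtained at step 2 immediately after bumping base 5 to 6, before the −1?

6

step 0: 5 = 3 + 2; sub 4 for 3: 4 + 2; = 6; G_1 = 6−1 = 5
step 1: 5 = 4 + 1; sub 5 for 4: 5 + 1; = 6; G_2 = 6−1 = 5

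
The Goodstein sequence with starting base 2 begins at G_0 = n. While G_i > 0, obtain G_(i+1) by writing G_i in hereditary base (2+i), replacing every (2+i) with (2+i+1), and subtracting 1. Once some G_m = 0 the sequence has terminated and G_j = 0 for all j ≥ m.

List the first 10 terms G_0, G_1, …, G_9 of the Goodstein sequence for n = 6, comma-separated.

6 —HB2→ 2^2 + 2 —bump→ 3^3 + 3 = 30 —(−1)→ 29
29 —HB3→ 3^3 + 2 —bump→ 4^4 + 2 = 258 —(−1)→ 257
257 —HB4→ 4^4 + 1 —bump→ 5^5 + 1 = 3126 —(−1)→ 3125
3125 —HB5→ 5^5 —bump→ 6^6 = 46656 —(−1)→ 46655
46655 —HB6→ 5·6^5 + 5·6^4 + 5·6^3 + 5·6^2 + 5·6 + 5 —bump→ 5·7^5 + 5·7^4 + 5·7^3 + 5·7^2 + 5·7 + 5 = 98040 —(−1)→ 98039
98039 —HB7→ 5·7^5 + 5·7^4 + 5·7^3 + 5·7^2 + 5·7 + 4 —bump→ 5·8^5 + 5·8^4 + 5·8^3 + 5·8^2 + 5·8 + 4 = 187244 —(−1)→ 187243
187243 —HB8→ 5·8^5 + 5·8^4 + 5·8^3 + 5·8^2 + 5·8 + 3 —bump→ 5·9^5 + 5·9^4 + 5·9^3 + 5·9^2 + 5·9 + 3 = 332148 —(−1)→ 332147
332147 —HB9→ 5·9^5 + 5·9^4 + 5·9^3 + 5·9^2 + 5·9 + 2 —bump→ 5·10^5 + 5·10^4 + 5·10^3 + 5·10^2 + 5·10 + 2 = 555552 —(−1)→ 555551
555551 —HB10→ 5·10^5 + 5·10^4 + 5·10^3 + 5·10^2 + 5·10 + 1 —bump→ 5·11^5 + 5·11^4 + 5·11^3 + 5·11^2 + 5·11 + 1 = 885776 —(−1)→ 885775

6, 29, 257, 3125, 46655, 98039, 187243, 332147, 555551, 885775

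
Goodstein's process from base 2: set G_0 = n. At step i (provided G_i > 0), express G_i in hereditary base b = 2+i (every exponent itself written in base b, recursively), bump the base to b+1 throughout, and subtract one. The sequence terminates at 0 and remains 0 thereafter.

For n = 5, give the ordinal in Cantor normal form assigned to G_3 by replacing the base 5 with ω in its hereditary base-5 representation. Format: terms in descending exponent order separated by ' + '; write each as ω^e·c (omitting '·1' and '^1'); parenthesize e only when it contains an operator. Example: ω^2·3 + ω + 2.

[0] 5 ≡ 2^2 + 1 (base 2). Lift 3: 28. −1: 27.
[1] 27 ≡ 3^3 (base 3). Lift 4: 256. −1: 255.
[2] 255 ≡ 3·4^3 + 3·4^2 + 3·4 + 3 (base 4). Lift 5: 468. −1: 467.
[3] 467 ≡ 3·5^3 + 3·5^2 + 3·5 + 2 (base 5). Lift 6: 776. −1: 775.

ω^3·3 + ω^2·3 + ω·3 + 2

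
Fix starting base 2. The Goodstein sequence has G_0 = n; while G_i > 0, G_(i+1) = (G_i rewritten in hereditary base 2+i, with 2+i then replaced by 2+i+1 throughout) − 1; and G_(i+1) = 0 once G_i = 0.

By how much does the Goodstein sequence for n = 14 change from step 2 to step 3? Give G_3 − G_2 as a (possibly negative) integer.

17469

(0) 14|_2 = 2^(2 + 1) + 2^2 + 2 ↦ 3^(3 + 1) + 3^3 + 3|_3 = 111 ⇒ 110
(1) 110|_3 = 3^(3 + 1) + 3^3 + 2 ↦ 4^(4 + 1) + 4^4 + 2|_4 = 1282 ⇒ 1281
(2) 1281|_4 = 4^(4 + 1) + 4^4 + 1 ↦ 5^(5 + 1) + 5^5 + 1|_5 = 18751 ⇒ 18750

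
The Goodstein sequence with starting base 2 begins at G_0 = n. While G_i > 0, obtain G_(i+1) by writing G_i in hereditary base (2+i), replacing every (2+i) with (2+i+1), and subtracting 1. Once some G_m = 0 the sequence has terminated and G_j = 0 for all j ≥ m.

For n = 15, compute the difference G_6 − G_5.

144406599

15 —HB2→ 2^(2 + 1) + 2^2 + 2 + 1 —bump→ 3^(3 + 1) + 3^3 + 3 + 1 = 112 —(−1)→ 111
111 —HB3→ 3^(3 + 1) + 3^3 + 3 —bump→ 4^(4 + 1) + 4^4 + 4 = 1284 —(−1)→ 1283
1283 —HB4→ 4^(4 + 1) + 4^4 + 3 —bump→ 5^(5 + 1) + 5^5 + 3 = 18753 —(−1)→ 18752
18752 —HB5→ 5^(5 + 1) + 5^5 + 2 —bump→ 6^(6 + 1) + 6^6 + 2 = 326594 —(−1)→ 326593
326593 —HB6→ 6^(6 + 1) + 6^6 + 1 —bump→ 7^(7 + 1) + 7^7 + 1 = 6588345 —(−1)→ 6588344
6588344 —HB7→ 7^(7 + 1) + 7^7 —bump→ 8^(8 + 1) + 8^8 = 150994944 —(−1)→ 150994943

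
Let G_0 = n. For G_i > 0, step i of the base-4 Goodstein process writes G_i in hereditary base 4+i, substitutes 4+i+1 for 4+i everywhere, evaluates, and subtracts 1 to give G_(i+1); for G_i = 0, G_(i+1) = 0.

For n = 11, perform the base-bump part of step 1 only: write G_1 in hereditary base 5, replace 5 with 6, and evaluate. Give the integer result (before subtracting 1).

14

[0] 11 ≡ 2·4 + 3 (base 4). Lift 5: 13. −1: 12.
[1] 12 ≡ 2·5 + 2 (base 5). Lift 6: 14. −1: 13.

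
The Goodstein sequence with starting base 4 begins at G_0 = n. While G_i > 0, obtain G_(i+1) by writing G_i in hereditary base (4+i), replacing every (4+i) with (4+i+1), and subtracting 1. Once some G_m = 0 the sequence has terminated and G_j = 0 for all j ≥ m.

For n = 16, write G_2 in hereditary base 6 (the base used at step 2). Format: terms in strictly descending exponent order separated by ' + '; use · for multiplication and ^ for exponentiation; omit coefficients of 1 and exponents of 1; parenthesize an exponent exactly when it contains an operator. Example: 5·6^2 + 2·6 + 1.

4·6 + 3

G_0=16  [base 4] 4^2  →[4↦5]→  5^2 = 25  −1 ⇒ G_1=24
G_1=24  [base 5] 4·5 + 4  →[5↦6]→  4·6 + 4 = 28  −1 ⇒ G_2=27
G_2=27  [base 6] 4·6 + 3  →[6↦7]→  4·7 + 3 = 31  −1 ⇒ G_3=30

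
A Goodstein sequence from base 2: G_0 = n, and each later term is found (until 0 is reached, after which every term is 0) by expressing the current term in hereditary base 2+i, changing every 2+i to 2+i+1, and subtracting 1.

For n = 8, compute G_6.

33554571

base 2: 8 = 2^(2 + 1); at 3: 3^(3 + 1) = 81; next = 80
base 3: 80 = 2·3^3 + 2·3^2 + 2·3 + 2; at 4: 2·4^4 + 2·4^2 + 2·4 + 2 = 554; next = 553
base 4: 553 = 2·4^4 + 2·4^2 + 2·4 + 1; at 5: 2·5^5 + 2·5^2 + 2·5 + 1 = 6311; next = 6310
base 5: 6310 = 2·5^5 + 2·5^2 + 2·5; at 6: 2·6^6 + 2·6^2 + 2·6 = 93396; next = 93395
base 6: 93395 = 2·6^6 + 2·6^2 + 6 + 5; at 7: 2·7^7 + 2·7^2 + 7 + 5 = 1647196; next = 1647195
base 7: 1647195 = 2·7^7 + 2·7^2 + 7 + 4; at 8: 2·8^8 + 2·8^2 + 8 + 4 = 33554572; next = 33554571
base 8: 33554571 = 2·8^8 + 2·8^2 + 8 + 3; at 9: 2·9^9 + 2·9^2 + 9 + 3 = 774841152; next = 774841151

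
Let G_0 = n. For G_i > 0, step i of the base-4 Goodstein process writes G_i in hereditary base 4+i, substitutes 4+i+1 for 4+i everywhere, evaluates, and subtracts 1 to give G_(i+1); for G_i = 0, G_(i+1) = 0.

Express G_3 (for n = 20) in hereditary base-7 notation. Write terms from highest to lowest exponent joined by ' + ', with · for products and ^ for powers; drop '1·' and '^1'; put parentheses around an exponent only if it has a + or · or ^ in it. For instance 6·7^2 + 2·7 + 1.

7^2 + 2

[0] 20 ≡ 4^2 + 4 (base 4). Lift 5: 30. −1: 29.
[1] 29 ≡ 5^2 + 4 (base 5). Lift 6: 40. −1: 39.
[2] 39 ≡ 6^2 + 3 (base 6). Lift 7: 52. −1: 51.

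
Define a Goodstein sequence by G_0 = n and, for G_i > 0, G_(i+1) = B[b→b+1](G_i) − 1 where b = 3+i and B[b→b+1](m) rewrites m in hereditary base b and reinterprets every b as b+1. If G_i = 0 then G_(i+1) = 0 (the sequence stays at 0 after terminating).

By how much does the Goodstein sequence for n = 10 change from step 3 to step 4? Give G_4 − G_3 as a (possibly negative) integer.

3

G_0 = 10. HB_3(10) = 3^2 + 1. Bump = 17. G_1 = 16.
G_1 = 16. HB_4(16) = 4^2. Bump = 25. G_2 = 24.
G_2 = 24. HB_5(24) = 4·5 + 4. Bump = 28. G_3 = 27.
G_3 = 27. HB_6(27) = 4·6 + 3. Bump = 31. G_4 = 30.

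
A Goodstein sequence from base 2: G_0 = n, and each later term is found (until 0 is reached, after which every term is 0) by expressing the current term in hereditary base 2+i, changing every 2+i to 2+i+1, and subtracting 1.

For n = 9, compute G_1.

81

G_0=9  [base 2] 2^(2 + 1) + 1  →[2↦3]→  3^(3 + 1) + 1 = 82  −1 ⇒ G_1=81
G_1=81  [base 3] 3^(3 + 1)  →[3↦4]→  4^(4 + 1) = 1024  −1 ⇒ G_2=1023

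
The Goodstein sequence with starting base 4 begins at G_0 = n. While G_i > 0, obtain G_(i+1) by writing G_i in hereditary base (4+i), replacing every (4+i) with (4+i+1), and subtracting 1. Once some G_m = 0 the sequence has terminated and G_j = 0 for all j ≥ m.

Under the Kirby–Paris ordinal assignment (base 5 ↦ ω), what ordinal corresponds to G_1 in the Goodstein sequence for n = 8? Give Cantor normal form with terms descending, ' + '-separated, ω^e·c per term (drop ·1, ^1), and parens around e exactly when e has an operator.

ω + 4

(0) 8|_4 = 2·4 ↦ 2·5|_5 = 10 ⇒ 9
(1) 9|_5 = 5 + 4 ↦ 6 + 4|_6 = 10 ⇒ 9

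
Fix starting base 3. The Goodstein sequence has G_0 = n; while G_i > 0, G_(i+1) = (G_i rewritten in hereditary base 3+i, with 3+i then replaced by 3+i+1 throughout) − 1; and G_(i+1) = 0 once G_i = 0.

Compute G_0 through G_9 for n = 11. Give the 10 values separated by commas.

11, 17, 25, 35, 39, 43, 47, 51, 55, 59

i=0: 11 = 3^2 + 2 (b=3); 3→4: 4^2 + 2 = 18; 18−1 = 17
i=1: 17 = 4^2 + 1 (b=4); 4→5: 5^2 + 1 = 26; 26−1 = 25
i=2: 25 = 5^2 (b=5); 5→6: 6^2 = 36; 36−1 = 35
i=3: 35 = 5·6 + 5 (b=6); 6→7: 5·7 + 5 = 40; 40−1 = 39
i=4: 39 = 5·7 + 4 (b=7); 7→8: 5·8 + 4 = 44; 44−1 = 43
i=5: 43 = 5·8 + 3 (b=8); 8→9: 5·9 + 3 = 48; 48−1 = 47
i=6: 47 = 5·9 + 2 (b=9); 9→10: 5·10 + 2 = 52; 52−1 = 51
i=7: 51 = 5·10 + 1 (b=10); 10→11: 5·11 + 1 = 56; 56−1 = 55
i=8: 55 = 5·11 (b=11); 11→12: 5·12 = 60; 60−1 = 59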